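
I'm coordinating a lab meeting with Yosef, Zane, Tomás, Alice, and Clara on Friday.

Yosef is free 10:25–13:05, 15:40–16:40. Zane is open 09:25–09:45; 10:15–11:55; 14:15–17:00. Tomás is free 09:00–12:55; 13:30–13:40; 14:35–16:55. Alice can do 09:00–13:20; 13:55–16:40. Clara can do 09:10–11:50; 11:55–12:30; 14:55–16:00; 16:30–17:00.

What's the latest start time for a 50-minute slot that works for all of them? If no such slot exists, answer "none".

11:00

Yosef ∩ Zane: 10:25-11:55, 15:40-16:40.
Yosef ∩ Zane ∩ Tomás: 10:25-11:55, 15:40-16:40.
Yosef ∩ Zane ∩ Tomás ∩ Alice: 10:25-11:55, 15:40-16:40.
Yosef ∩ Zane ∩ Tomás ∩ Alice ∩ Clara: 10:25-11:50, 15:40-16:00, 16:30-16:40.
The last common window of at least 50 minutes is 10:25-11:50; a 50-minute meeting can start as late as 11:00 and still end by 11:50.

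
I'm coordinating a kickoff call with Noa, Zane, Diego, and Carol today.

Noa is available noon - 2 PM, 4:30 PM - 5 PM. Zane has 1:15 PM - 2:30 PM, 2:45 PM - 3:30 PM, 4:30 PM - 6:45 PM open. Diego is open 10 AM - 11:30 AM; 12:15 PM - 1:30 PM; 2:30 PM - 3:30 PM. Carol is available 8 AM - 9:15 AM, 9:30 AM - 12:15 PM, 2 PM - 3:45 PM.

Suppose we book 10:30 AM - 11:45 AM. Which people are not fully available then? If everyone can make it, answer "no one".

Diego, Noa, Zane

Noa: not fully free for 10:30-11:45. Zane: not fully free for 10:30-11:45. Diego: not fully free for 10:30-11:45. Carol: free for 10:30-11:45.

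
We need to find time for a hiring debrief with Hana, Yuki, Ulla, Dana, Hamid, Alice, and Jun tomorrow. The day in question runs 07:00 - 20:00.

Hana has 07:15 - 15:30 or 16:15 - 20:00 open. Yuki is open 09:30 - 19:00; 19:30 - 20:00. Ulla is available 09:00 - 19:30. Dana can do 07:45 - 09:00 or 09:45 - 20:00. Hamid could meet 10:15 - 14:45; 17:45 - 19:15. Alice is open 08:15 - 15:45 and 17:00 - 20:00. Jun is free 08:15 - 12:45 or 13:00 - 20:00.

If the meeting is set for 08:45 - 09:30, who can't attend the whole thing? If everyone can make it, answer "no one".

Hana: free for 08:45-09:30. Yuki: not fully free for 08:45-09:30. Ulla: not fully free for 08:45-09:30. Dana: not fully free for 08:45-09:30. Hamid: not fully free for 08:45-09:30. Alice: free for 08:45-09:30. Jun: free for 08:45-09:30.

Dana, Hamid, Ulla, Yuki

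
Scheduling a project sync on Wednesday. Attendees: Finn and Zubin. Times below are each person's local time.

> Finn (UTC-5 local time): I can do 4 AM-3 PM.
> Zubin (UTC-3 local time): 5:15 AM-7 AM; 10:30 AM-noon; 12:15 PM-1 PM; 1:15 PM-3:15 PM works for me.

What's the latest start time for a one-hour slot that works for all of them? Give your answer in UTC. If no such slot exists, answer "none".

17:15

Finn in UTC: 09:00-20:00 (add 5h to convert from UTC-5).
Zubin in UTC: 08:15-10:00, 13:30-15:00, 15:15-16:00, 16:15-18:15 (add 3h to convert from UTC-3).
Finn ∩ Zubin: 09:00-10:00, 13:30-15:00, 15:15-16:00, 16:15-18:15.
The last common window of at least 60 minutes is 16:15-18:15; a 60-minute meeting can start as late as 17:15 and still end by 18:15.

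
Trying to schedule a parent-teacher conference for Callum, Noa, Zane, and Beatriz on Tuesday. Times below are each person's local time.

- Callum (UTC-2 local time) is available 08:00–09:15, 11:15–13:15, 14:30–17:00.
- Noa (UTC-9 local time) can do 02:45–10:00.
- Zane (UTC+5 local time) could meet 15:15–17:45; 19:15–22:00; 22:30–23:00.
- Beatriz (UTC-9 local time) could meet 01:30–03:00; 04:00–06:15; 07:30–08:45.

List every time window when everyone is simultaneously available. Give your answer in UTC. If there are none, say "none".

Callum in UTC: 10:00-11:15, 13:15-15:15, 16:30-19:00 (add 2h to convert from UTC-2).
Noa in UTC: 11:45-19:00 (add 9h to convert from UTC-9).
Zane in UTC: 10:15-12:45, 14:15-17:00, 17:30-18:00 (subtract 5h to convert from UTC+5).
Beatriz in UTC: 10:30-12:00, 13:00-15:15, 16:30-17:45 (add 9h to convert from UTC-9).
Callum ∩ Noa: 13:15-15:15, 16:30-19:00.
Callum ∩ Noa ∩ Zane: 14:15-15:15, 16:30-17:00, 17:30-18:00.
Callum ∩ Noa ∩ Zane ∩ Beatriz: 14:15-15:15, 16:30-17:00, 17:30-17:45.
So the common availability across everyone is 14:15-15:15, 16:30-17:00, 17:30-17:45.

14:15-15:15, 16:30-17:00, 17:30-17:45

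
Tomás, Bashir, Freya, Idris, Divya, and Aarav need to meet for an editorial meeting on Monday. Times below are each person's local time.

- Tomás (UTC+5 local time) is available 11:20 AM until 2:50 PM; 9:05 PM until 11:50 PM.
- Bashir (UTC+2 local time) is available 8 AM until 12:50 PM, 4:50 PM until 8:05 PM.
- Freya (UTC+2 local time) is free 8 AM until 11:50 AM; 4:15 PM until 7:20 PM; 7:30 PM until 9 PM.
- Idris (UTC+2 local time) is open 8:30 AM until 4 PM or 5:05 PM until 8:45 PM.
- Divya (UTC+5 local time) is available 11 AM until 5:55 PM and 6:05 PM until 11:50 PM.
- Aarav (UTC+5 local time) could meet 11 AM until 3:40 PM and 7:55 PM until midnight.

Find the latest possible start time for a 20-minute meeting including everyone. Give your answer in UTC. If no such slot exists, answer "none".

17:45

Tomás in UTC: 06:20-09:50, 16:05-18:50 (subtract 5h to convert from UTC+5).
Bashir in UTC: 06:00-10:50, 14:50-18:05 (subtract 2h to convert from UTC+2).
Freya in UTC: 06:00-09:50, 14:15-17:20, 17:30-19:00 (subtract 2h to convert from UTC+2).
Idris in UTC: 06:30-14:00, 15:05-18:45 (subtract 2h to convert from UTC+2).
Divya in UTC: 06:00-12:55, 13:05-18:50 (subtract 5h to convert from UTC+5).
Aarav in UTC: 06:00-10:40, 14:55-19:00 (subtract 5h to convert from UTC+5).
Tomás ∩ Bashir: 06:20-09:50, 16:05-18:05.
Tomás ∩ Bashir ∩ Freya: 06:20-09:50, 16:05-17:20, 17:30-18:05.
Tomás ∩ Bashir ∩ Freya ∩ Idris: 06:30-09:50, 16:05-17:20, 17:30-18:05.
Tomás ∩ Bashir ∩ Freya ∩ Idris ∩ Divya: 06:30-09:50, 16:05-17:20, 17:30-18:05.
Tomás ∩ Bashir ∩ Freya ∩ Idris ∩ Divya ∩ Aarav: 06:30-09:50, 16:05-17:20, 17:30-18:05.
So the common availability across everyone is 06:30-09:50, 16:05-17:20, 17:30-18:05.
The last common window of at least 20 minutes is 17:30-18:05; a 20-minute meeting can start as late as 17:45 and still end by 18:05.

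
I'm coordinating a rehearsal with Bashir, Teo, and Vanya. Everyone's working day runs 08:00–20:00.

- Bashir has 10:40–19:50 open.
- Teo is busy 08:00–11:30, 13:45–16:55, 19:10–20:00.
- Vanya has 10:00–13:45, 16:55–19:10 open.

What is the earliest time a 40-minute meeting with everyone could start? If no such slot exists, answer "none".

Bashir free: 10:40-19:50.
Teo free: 11:30-13:45, 16:55-19:10 (invert busy blocks within the working day).
Vanya free: 10:00-13:45, 16:55-19:10.
Bashir ∩ Teo: 11:30-13:45, 16:55-19:10.
Bashir ∩ Teo ∩ Vanya: 11:30-13:45, 16:55-19:10.
The first common window of at least 40 minutes is 11:30-13:45, so the earliest start is 11:30.

11:30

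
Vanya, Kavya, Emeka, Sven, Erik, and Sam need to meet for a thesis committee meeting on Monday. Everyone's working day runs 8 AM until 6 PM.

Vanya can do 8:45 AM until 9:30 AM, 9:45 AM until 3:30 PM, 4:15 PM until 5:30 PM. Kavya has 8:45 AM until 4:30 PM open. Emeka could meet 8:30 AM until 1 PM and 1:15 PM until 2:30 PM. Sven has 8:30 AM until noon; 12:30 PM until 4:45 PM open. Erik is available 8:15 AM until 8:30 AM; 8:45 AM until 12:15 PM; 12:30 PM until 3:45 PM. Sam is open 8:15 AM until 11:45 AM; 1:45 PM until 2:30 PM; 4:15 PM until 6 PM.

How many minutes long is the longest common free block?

120

Vanya ∩ Kavya: 08:45-09:30, 09:45-15:30, 16:15-16:30.
Vanya ∩ Kavya ∩ Emeka: 08:45-09:30, 09:45-13:00, 13:15-14:30.
Vanya ∩ Kavya ∩ Emeka ∩ Sven: 08:45-09:30, 09:45-12:00, 12:30-13:00, 13:15-14:30.
Vanya ∩ Kavya ∩ Emeka ∩ Sven ∩ Erik: 08:45-09:30, 09:45-12:00, 12:30-13:00, 13:15-14:30.
Vanya ∩ Kavya ∩ Emeka ∩ Sven ∩ Erik ∩ Sam: 08:45-09:30, 09:45-11:45, 13:45-14:30.
So the common availability across everyone is 08:45-09:30, 09:45-11:45, 13:45-14:30.
The longest is 09:45-11:45 at 120 minutes.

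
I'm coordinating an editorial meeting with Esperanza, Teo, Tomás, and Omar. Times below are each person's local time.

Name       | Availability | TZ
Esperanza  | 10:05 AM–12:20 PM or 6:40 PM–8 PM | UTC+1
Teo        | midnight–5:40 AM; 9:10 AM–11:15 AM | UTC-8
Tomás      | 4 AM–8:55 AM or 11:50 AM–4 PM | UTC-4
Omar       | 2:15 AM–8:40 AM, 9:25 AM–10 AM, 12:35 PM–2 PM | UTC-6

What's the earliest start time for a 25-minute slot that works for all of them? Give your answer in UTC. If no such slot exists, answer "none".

Esperanza in UTC: 09:05-11:20, 17:40-19:00 (subtract 1h to convert from UTC+1).
Teo in UTC: 08:00-13:40, 17:10-19:15 (add 8h to convert from UTC-8).
Tomás in UTC: 08:00-12:55, 15:50-20:00 (add 4h to convert from UTC-4).
Omar in UTC: 08:15-14:40, 15:25-16:00, 18:35-20:00 (add 6h to convert from UTC-6).
Esperanza ∩ Teo: 09:05-11:20, 17:40-19:00.
Esperanza ∩ Teo ∩ Tomás: 09:05-11:20, 17:40-19:00.
Esperanza ∩ Teo ∩ Tomás ∩ Omar: 09:05-11:20, 18:35-19:00.
The first common window of at least 25 minutes is 09:05-11:20, so the earliest start is 09:05.

09:05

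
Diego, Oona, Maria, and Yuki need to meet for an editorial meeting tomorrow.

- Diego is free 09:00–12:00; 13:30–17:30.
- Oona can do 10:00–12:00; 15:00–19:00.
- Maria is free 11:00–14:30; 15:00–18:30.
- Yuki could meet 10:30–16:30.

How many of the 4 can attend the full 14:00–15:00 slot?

Diego and Yuki can make the full 14:00-15:00 slot — that's 2.

2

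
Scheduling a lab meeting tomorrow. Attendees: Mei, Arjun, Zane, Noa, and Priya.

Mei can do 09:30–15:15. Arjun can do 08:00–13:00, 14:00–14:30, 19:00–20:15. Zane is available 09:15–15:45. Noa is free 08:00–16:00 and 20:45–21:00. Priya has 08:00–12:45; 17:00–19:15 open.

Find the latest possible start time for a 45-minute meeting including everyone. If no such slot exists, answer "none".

Mei ∩ Arjun: 09:30-13:00, 14:00-14:30.
Mei ∩ Arjun ∩ Zane: 09:30-13:00, 14:00-14:30.
Mei ∩ Arjun ∩ Zane ∩ Noa: 09:30-13:00, 14:00-14:30.
Mei ∩ Arjun ∩ Zane ∩ Noa ∩ Priya: 09:30-12:45.
The last common window of at least 45 minutes is 09:30-12:45; a 45-minute meeting can start as late as 12:00 and still end by 12:45.

12:00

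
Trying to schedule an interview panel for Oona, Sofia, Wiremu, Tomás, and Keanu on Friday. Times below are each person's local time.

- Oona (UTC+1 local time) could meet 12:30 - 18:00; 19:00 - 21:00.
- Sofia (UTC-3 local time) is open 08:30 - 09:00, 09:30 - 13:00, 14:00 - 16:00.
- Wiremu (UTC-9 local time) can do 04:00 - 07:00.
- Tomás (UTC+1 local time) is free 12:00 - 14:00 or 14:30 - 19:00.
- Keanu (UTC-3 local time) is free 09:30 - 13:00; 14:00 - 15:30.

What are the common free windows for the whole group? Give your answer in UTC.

Oona in UTC: 11:30-17:00, 18:00-20:00 (subtract 1h to convert from UTC+1).
Sofia in UTC: 11:30-12:00, 12:30-16:00, 17:00-19:00 (add 3h to convert from UTC-3).
Wiremu in UTC: 13:00-16:00 (add 9h to convert from UTC-9).
Tomás in UTC: 11:00-13:00, 13:30-18:00 (subtract 1h to convert from UTC+1).
Keanu in UTC: 12:30-16:00, 17:00-18:30 (add 3h to convert from UTC-3).
Oona ∩ Sofia: 11:30-12:00, 12:30-16:00, 18:00-19:00.
Oona ∩ Sofia ∩ Wiremu: 13:00-16:00.
Oona ∩ Sofia ∩ Wiremu ∩ Tomás: 13:30-16:00.
Oona ∩ Sofia ∩ Wiremu ∩ Tomás ∩ Keanu: 13:30-16:00.

13:30-16:00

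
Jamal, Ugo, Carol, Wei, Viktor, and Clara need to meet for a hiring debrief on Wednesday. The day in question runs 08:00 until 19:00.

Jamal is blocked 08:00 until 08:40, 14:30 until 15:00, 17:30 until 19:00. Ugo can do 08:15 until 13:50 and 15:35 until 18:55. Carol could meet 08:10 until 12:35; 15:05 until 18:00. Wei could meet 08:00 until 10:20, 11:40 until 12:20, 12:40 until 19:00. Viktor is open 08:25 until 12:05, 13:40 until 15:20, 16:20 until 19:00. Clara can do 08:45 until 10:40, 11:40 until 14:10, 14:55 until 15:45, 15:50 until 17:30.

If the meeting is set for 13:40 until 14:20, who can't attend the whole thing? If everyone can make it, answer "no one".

Carol, Clara, Ugo

Jamal free: 08:40-14:30, 15:00-17:30 (invert busy blocks within the working day).
Ugo free: 08:15-13:50, 15:35-18:55.
Carol free: 08:10-12:35, 15:05-18:00.
Wei free: 08:00-10:20, 11:40-12:20, 12:40-19:00.
Viktor free: 08:25-12:05, 13:40-15:20, 16:20-19:00.
Clara free: 08:45-10:40, 11:40-14:10, 14:55-15:45, 15:50-17:30.
Jamal: free for 13:40-14:20. Ugo: not fully free for 13:40-14:20. Carol: not fully free for 13:40-14:20. Wei: free for 13:40-14:20. Viktor: free for 13:40-14:20. Clara: not fully free for 13:40-14:20.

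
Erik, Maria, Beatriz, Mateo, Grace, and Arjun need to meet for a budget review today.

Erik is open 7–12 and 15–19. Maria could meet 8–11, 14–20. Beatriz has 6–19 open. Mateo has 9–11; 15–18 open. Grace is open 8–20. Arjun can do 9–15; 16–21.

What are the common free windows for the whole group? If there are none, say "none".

Erik ∩ Maria: 08:00-11:00, 15:00-19:00.
Erik ∩ Maria ∩ Beatriz: 08:00-11:00, 15:00-19:00.
Erik ∩ Maria ∩ Beatriz ∩ Mateo: 09:00-11:00, 15:00-18:00.
Erik ∩ Maria ∩ Beatriz ∩ Mateo ∩ Grace: 09:00-11:00, 15:00-18:00.
Erik ∩ Maria ∩ Beatriz ∩ Mateo ∩ Grace ∩ Arjun: 09:00-11:00, 16:00-18:00.
Those are the intersection windows.

09:00-11:00, 16:00-18:00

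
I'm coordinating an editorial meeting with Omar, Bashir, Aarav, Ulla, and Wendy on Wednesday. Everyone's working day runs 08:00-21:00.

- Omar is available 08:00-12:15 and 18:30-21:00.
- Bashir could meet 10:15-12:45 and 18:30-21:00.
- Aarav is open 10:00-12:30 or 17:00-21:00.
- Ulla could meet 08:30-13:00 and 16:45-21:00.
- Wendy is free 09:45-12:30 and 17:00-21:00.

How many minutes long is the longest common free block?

Omar ∩ Bashir: 10:15-12:15, 18:30-21:00.
Omar ∩ Bashir ∩ Aarav: 10:15-12:15, 18:30-21:00.
Omar ∩ Bashir ∩ Aarav ∩ Ulla: 10:15-12:15, 18:30-21:00.
Omar ∩ Bashir ∩ Aarav ∩ Ulla ∩ Wendy: 10:15-12:15, 18:30-21:00.
Those are the intersection windows.
The longest is 18:30-21:00 at 150 minutes.

150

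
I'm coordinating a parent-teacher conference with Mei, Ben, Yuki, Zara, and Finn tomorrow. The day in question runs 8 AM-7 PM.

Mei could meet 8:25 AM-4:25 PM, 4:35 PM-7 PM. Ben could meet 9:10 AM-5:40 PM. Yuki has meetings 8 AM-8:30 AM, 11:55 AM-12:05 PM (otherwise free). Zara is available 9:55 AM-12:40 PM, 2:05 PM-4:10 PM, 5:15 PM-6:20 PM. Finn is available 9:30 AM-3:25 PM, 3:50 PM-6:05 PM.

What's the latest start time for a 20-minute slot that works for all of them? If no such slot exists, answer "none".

17:20

Mei free: 08:25-16:25, 16:35-19:00.
Ben free: 09:10-17:40.
Yuki free: 08:30-11:55, 12:05-19:00 (invert busy blocks within the working day).
Zara free: 09:55-12:40, 14:05-16:10, 17:15-18:20.
Finn free: 09:30-15:25, 15:50-18:05.
Mei ∩ Ben: 09:10-16:25, 16:35-17:40.
Mei ∩ Ben ∩ Yuki: 09:10-11:55, 12:05-16:25, 16:35-17:40.
Mei ∩ Ben ∩ Yuki ∩ Zara: 09:55-11:55, 12:05-12:40, 14:05-16:10, 17:15-17:40.
Mei ∩ Ben ∩ Yuki ∩ Zara ∩ Finn: 09:55-11:55, 12:05-12:40, 14:05-15:25, 15:50-16:10, 17:15-17:40.
So the common availability across everyone is 09:55-11:55, 12:05-12:40, 14:05-15:25, 15:50-16:10, 17:15-17:40.
The last common window of at least 20 minutes is 17:15-17:40; a 20-minute meeting can start as late as 17:20 and still end by 17:40.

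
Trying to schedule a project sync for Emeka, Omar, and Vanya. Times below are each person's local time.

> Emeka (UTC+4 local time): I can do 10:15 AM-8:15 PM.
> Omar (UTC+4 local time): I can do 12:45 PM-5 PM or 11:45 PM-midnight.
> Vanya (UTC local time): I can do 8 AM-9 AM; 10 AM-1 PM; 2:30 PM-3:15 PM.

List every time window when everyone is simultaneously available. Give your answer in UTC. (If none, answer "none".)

Emeka in UTC: 06:15-16:15 (subtract 4h to convert from UTC+4).
Omar in UTC: 08:45-13:00, 19:45-20:00 (subtract 4h to convert from UTC+4).
Vanya in UTC: 08:00-09:00, 10:00-13:00, 14:30-15:15.
Emeka ∩ Omar: 08:45-13:00.
Emeka ∩ Omar ∩ Vanya: 08:45-09:00, 10:00-13:00.
Those are the intersection windows.

08:45-09:00, 10:00-13:00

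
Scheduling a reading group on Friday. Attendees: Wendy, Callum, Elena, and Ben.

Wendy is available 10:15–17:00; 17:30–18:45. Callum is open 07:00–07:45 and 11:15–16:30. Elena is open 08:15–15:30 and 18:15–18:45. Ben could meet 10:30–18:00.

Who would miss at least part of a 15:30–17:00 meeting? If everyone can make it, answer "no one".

Callum, Elena

Wendy: free for 15:30-17:00. Callum: not fully free for 15:30-17:00. Elena: not fully free for 15:30-17:00. Ben: free for 15:30-17:00.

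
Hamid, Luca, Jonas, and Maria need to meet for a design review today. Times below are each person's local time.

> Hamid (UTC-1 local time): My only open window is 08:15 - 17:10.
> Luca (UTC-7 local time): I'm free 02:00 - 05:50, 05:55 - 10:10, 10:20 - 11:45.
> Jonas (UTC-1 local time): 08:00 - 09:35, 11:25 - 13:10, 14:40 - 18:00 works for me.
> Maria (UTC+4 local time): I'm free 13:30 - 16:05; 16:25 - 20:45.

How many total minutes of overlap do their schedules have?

Hamid in UTC: 09:15-18:10 (add 1h to convert from UTC-1).
Luca in UTC: 09:00-12:50, 12:55-17:10, 17:20-18:45 (add 7h to convert from UTC-7).
Jonas in UTC: 09:00-10:35, 12:25-14:10, 15:40-19:00 (add 1h to convert from UTC-1).
Maria in UTC: 09:30-12:05, 12:25-16:45 (subtract 4h to convert from UTC+4).
Hamid ∩ Luca: 09:15-12:50, 12:55-17:10, 17:20-18:10.
Hamid ∩ Luca ∩ Jonas: 09:15-10:35, 12:25-12:50, 12:55-14:10, 15:40-17:10, 17:20-18:10.
Hamid ∩ Luca ∩ Jonas ∩ Maria: 09:30-10:35, 12:25-12:50, 12:55-14:10, 15:40-16:45.
So the common availability across everyone is 09:30-10:35, 12:25-12:50, 12:55-14:10, 15:40-16:45.
Summing the common windows: 65 + 25 + 75 + 65 = 230 minutes.

230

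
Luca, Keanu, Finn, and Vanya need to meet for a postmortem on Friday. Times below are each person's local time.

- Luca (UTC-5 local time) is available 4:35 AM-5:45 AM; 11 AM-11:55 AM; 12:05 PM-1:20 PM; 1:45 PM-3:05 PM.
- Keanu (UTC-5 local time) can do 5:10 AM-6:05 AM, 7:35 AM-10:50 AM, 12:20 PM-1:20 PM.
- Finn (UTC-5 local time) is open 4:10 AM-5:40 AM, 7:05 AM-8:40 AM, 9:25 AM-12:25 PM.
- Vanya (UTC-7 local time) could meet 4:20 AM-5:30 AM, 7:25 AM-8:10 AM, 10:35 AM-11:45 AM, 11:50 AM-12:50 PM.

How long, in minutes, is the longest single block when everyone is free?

Luca in UTC: 09:35-10:45, 16:00-16:55, 17:05-18:20, 18:45-20:05 (add 5h to convert from UTC-5).
Keanu in UTC: 10:10-11:05, 12:35-15:50, 17:20-18:20 (add 5h to convert from UTC-5).
Finn in UTC: 09:10-10:40, 12:05-13:40, 14:25-17:25 (add 5h to convert from UTC-5).
Vanya in UTC: 11:20-12:30, 14:25-15:10, 17:35-18:45, 18:50-19:50 (add 7h to convert from UTC-7).
Luca ∩ Keanu: 10:10-10:45, 17:20-18:20.
Luca ∩ Keanu ∩ Finn: 10:10-10:40, 17:20-17:25.
Luca ∩ Keanu ∩ Finn ∩ Vanya: ∅.
There is no time when everyone is free.
No common window exists, so the longest block is 0 minutes.

0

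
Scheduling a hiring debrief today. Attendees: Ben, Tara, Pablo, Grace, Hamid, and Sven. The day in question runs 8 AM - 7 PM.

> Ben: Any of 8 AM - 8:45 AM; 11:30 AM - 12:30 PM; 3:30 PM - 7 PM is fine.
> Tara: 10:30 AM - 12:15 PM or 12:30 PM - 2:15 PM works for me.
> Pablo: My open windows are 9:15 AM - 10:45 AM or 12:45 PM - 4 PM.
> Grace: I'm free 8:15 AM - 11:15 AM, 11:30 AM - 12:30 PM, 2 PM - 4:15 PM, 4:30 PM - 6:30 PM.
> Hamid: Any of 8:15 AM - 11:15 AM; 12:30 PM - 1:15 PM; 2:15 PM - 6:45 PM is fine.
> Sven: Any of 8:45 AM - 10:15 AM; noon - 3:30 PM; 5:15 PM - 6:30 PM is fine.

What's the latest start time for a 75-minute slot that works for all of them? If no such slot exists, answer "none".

none

Ben ∩ Tara: 11:30-12:15.
Ben ∩ Tara ∩ Pablo: ∅.
Ben ∩ Tara ∩ Pablo ∩ Grace: ∅.
Ben ∩ Tara ∩ Pablo ∩ Grace ∩ Hamid: ∅.
Ben ∩ Tara ∩ Pablo ∩ Grace ∩ Hamid ∩ Sven: ∅.
There is no time when everyone is free.
No common window is at least 75 minutes long.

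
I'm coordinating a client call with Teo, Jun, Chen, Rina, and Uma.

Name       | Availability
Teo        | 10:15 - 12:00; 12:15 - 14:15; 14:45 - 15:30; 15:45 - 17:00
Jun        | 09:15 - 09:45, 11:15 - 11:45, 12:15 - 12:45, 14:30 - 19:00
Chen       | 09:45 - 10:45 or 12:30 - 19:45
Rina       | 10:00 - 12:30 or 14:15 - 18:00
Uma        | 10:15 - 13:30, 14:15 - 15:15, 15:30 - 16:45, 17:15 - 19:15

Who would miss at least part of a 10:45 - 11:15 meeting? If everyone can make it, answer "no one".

Chen, Jun

Teo: free for 10:45-11:15. Jun: not fully free for 10:45-11:15. Chen: not fully free for 10:45-11:15. Rina: free for 10:45-11:15. Uma: free for 10:45-11:15.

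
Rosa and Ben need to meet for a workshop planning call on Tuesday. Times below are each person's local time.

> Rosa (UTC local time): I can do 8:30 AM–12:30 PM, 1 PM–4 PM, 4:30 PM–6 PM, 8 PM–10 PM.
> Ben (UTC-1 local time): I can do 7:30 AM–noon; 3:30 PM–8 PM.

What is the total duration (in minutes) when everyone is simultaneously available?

Rosa in UTC: 08:30-12:30, 13:00-16:00, 16:30-18:00, 20:00-22:00.
Ben in UTC: 08:30-13:00, 16:30-21:00 (add 1h to convert from UTC-1).
Rosa ∩ Ben: 08:30-12:30, 16:30-18:00, 20:00-21:00.
Summing the common windows: 240 + 90 + 60 = 390 minutes.

390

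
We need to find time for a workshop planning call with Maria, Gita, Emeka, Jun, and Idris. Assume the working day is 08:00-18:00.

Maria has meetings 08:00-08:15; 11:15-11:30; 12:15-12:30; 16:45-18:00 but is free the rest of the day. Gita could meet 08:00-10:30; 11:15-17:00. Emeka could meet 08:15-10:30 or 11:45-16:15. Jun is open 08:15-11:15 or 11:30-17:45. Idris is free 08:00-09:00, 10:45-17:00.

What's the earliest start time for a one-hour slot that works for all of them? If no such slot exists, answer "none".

Maria free: 08:15-11:15, 11:30-12:15, 12:30-16:45 (invert busy blocks within the working day).
Gita free: 08:00-10:30, 11:15-17:00.
Emeka free: 08:15-10:30, 11:45-16:15.
Jun free: 08:15-11:15, 11:30-17:45.
Idris free: 08:00-09:00, 10:45-17:00.
Maria ∩ Gita: 08:15-10:30, 11:30-12:15, 12:30-16:45.
Maria ∩ Gita ∩ Emeka: 08:15-10:30, 11:45-12:15, 12:30-16:15.
Maria ∩ Gita ∩ Emeka ∩ Jun: 08:15-10:30, 11:45-12:15, 12:30-16:15.
Maria ∩ Gita ∩ Emeka ∩ Jun ∩ Idris: 08:15-09:00, 11:45-12:15, 12:30-16:15.
The first common window of at least 60 minutes is 12:30-16:15, so the earliest start is 12:30.

12:30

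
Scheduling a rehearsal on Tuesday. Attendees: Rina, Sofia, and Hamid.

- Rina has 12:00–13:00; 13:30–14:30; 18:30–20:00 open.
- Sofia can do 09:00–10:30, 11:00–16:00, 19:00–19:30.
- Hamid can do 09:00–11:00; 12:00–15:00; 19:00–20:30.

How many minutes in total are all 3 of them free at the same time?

Rina ∩ Sofia: 12:00-13:00, 13:30-14:30, 19:00-19:30.
Rina ∩ Sofia ∩ Hamid: 12:00-13:00, 13:30-14:30, 19:00-19:30.
Those are the intersection windows.
Summing the common windows: 60 + 60 + 30 = 150 minutes.

150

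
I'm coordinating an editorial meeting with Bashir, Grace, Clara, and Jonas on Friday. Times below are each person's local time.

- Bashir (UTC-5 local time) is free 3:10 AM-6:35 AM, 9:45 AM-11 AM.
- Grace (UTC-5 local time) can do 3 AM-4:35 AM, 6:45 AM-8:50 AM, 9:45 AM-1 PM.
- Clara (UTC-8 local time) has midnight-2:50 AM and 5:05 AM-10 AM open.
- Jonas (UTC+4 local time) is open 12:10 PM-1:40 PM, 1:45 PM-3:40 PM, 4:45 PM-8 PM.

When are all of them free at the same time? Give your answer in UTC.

08:10-09:35, 14:45-16:00

Bashir in UTC: 08:10-11:35, 14:45-16:00 (add 5h to convert from UTC-5).
Grace in UTC: 08:00-09:35, 11:45-13:50, 14:45-18:00 (add 5h to convert from UTC-5).
Clara in UTC: 08:00-10:50, 13:05-18:00 (add 8h to convert from UTC-8).
Jonas in UTC: 08:10-09:40, 09:45-11:40, 12:45-16:00 (subtract 4h to convert from UTC+4).
Bashir ∩ Grace: 08:10-09:35, 14:45-16:00.
Bashir ∩ Grace ∩ Clara: 08:10-09:35, 14:45-16:00.
Bashir ∩ Grace ∩ Clara ∩ Jonas: 08:10-09:35, 14:45-16:00.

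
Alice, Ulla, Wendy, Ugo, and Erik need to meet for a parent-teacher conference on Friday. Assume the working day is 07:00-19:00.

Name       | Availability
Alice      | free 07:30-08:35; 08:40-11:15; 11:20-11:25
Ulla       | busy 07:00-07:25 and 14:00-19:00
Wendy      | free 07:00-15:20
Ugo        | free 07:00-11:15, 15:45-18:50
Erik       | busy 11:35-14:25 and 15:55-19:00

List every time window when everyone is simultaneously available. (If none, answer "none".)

Alice free: 07:30-08:35, 08:40-11:15, 11:20-11:25.
Ulla free: 07:25-14:00 (invert busy blocks within the working day).
Wendy free: 07:00-15:20.
Ugo free: 07:00-11:15, 15:45-18:50.
Erik free: 07:00-11:35, 14:25-15:55 (invert busy blocks within the working day).
Alice ∩ Ulla: 07:30-08:35, 08:40-11:15, 11:20-11:25.
Alice ∩ Ulla ∩ Wendy: 07:30-08:35, 08:40-11:15, 11:20-11:25.
Alice ∩ Ulla ∩ Wendy ∩ Ugo: 07:30-08:35, 08:40-11:15.
Alice ∩ Ulla ∩ Wendy ∩ Ugo ∩ Erik: 07:30-08:35, 08:40-11:15.

07:30-08:35, 08:40-11:15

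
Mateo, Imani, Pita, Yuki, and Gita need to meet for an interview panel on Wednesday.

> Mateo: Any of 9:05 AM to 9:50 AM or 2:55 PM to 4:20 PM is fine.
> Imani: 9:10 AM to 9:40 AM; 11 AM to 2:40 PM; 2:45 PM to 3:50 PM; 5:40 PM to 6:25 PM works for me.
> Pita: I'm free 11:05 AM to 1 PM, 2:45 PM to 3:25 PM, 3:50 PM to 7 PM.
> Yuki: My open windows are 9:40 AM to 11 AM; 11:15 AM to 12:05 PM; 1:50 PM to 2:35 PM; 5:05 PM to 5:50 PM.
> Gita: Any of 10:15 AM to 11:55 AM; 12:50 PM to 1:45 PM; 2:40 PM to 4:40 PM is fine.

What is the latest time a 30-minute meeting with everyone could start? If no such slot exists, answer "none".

none

Mateo ∩ Imani: 09:10-09:40, 14:55-15:50.
Mateo ∩ Imani ∩ Pita: 14:55-15:25.
Mateo ∩ Imani ∩ Pita ∩ Yuki: ∅.
Mateo ∩ Imani ∩ Pita ∩ Yuki ∩ Gita: ∅.
There is no time when everyone is free.
No common window is at least 30 minutes long.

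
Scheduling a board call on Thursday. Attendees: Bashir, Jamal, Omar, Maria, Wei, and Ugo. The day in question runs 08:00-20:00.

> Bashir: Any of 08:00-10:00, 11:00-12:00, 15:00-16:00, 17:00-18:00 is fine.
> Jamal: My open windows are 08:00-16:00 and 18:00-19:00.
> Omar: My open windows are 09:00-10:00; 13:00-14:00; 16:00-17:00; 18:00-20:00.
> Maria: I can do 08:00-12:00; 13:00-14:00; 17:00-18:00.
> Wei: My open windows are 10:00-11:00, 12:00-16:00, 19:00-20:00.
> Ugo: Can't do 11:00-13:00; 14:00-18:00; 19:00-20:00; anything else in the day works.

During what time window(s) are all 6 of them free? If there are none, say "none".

Bashir free: 08:00-10:00, 11:00-12:00, 15:00-16:00, 17:00-18:00.
Jamal free: 08:00-16:00, 18:00-19:00.
Omar free: 09:00-10:00, 13:00-14:00, 16:00-17:00, 18:00-20:00.
Maria free: 08:00-12:00, 13:00-14:00, 17:00-18:00.
Wei free: 10:00-11:00, 12:00-16:00, 19:00-20:00.
Ugo free: 08:00-11:00, 13:00-14:00, 18:00-19:00 (invert busy blocks within the working day).
Bashir ∩ Jamal: 08:00-10:00, 11:00-12:00, 15:00-16:00.
Bashir ∩ Jamal ∩ Omar: 09:00-10:00.
Bashir ∩ Jamal ∩ Omar ∩ Maria: 09:00-10:00.
Bashir ∩ Jamal ∩ Omar ∩ Maria ∩ Wei: ∅.
Bashir ∩ Jamal ∩ Omar ∩ Maria ∩ Wei ∩ Ugo: ∅.
There is no time when everyone is free.

none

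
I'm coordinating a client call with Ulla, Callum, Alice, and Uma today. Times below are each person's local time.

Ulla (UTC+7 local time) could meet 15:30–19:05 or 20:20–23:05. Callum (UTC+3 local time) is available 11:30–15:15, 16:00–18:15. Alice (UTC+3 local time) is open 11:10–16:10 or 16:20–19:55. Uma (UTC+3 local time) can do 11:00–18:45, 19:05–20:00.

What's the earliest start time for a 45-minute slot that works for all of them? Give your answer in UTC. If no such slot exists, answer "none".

Ulla in UTC: 08:30-12:05, 13:20-16:05 (subtract 7h to convert from UTC+7).
Callum in UTC: 08:30-12:15, 13:00-15:15 (subtract 3h to convert from UTC+3).
Alice in UTC: 08:10-13:10, 13:20-16:55 (subtract 3h to convert from UTC+3).
Uma in UTC: 08:00-15:45, 16:05-17:00 (subtract 3h to convert from UTC+3).
Ulla ∩ Callum: 08:30-12:05, 13:20-15:15.
Ulla ∩ Callum ∩ Alice: 08:30-12:05, 13:20-15:15.
Ulla ∩ Callum ∩ Alice ∩ Uma: 08:30-12:05, 13:20-15:15.
The first common window of at least 45 minutes is 08:30-12:05, so the earliest start is 08:30.

08:30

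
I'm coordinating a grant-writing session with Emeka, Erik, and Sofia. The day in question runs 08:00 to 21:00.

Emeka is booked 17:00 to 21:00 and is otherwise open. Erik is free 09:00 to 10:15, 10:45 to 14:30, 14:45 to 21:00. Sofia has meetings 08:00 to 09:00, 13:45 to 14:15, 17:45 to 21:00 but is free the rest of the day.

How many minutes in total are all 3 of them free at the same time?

405

Emeka free: 08:00-17:00 (invert busy blocks within the working day).
Erik free: 09:00-10:15, 10:45-14:30, 14:45-21:00.
Sofia free: 09:00-13:45, 14:15-17:45 (invert busy blocks within the working day).
Emeka ∩ Erik: 09:00-10:15, 10:45-14:30, 14:45-17:00.
Emeka ∩ Erik ∩ Sofia: 09:00-10:15, 10:45-13:45, 14:15-14:30, 14:45-17:00.
So the common availability across everyone is 09:00-10:15, 10:45-13:45, 14:15-14:30, 14:45-17:00.
Summing the common windows: 75 + 180 + 15 + 135 = 405 minutes.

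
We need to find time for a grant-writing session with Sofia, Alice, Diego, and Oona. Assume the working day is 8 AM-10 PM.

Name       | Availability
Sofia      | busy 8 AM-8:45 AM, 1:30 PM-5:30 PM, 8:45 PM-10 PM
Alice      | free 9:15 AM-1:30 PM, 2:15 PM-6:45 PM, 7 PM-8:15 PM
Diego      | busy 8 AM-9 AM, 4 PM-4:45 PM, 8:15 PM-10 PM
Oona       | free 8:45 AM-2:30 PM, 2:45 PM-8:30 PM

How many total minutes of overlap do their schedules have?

405

Sofia free: 08:45-13:30, 17:30-20:45 (invert busy blocks within the working day).
Alice free: 09:15-13:30, 14:15-18:45, 19:00-20:15.
Diego free: 09:00-16:00, 16:45-20:15 (invert busy blocks within the working day).
Oona free: 08:45-14:30, 14:45-20:30.
Sofia ∩ Alice: 09:15-13:30, 17:30-18:45, 19:00-20:15.
Sofia ∩ Alice ∩ Diego: 09:15-13:30, 17:30-18:45, 19:00-20:15.
Sofia ∩ Alice ∩ Diego ∩ Oona: 09:15-13:30, 17:30-18:45, 19:00-20:15.
Summing the common windows: 255 + 75 + 75 = 405 minutes.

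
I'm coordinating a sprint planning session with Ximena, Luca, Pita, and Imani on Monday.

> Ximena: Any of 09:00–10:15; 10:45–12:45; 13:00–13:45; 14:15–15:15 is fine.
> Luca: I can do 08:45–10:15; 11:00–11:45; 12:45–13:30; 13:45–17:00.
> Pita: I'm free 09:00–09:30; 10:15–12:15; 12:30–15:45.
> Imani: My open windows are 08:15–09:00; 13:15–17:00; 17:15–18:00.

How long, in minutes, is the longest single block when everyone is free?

Ximena ∩ Luca: 09:00-10:15, 11:00-11:45, 13:00-13:30, 14:15-15:15.
Ximena ∩ Luca ∩ Pita: 09:00-09:30, 11:00-11:45, 13:00-13:30, 14:15-15:15.
Ximena ∩ Luca ∩ Pita ∩ Imani: 13:15-13:30, 14:15-15:15.
The longest is 14:15-15:15 at 60 minutes.

60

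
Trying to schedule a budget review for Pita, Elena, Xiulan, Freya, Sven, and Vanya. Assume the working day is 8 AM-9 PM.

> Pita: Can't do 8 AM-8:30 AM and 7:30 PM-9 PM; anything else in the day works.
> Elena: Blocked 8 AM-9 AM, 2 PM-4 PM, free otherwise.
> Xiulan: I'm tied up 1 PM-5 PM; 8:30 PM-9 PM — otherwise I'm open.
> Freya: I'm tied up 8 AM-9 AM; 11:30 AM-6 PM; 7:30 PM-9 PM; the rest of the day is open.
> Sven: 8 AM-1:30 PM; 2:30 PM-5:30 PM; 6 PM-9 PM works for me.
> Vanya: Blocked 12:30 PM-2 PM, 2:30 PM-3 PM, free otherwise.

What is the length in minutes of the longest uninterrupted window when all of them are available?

150

Pita free: 08:30-19:30 (invert busy blocks within the working day).
Elena free: 09:00-14:00, 16:00-21:00 (invert busy blocks within the working day).
Xiulan free: 08:00-13:00, 17:00-20:30 (invert busy blocks within the working day).
Freya free: 09:00-11:30, 18:00-19:30 (invert busy blocks within the working day).
Sven free: 08:00-13:30, 14:30-17:30, 18:00-21:00.
Vanya free: 08:00-12:30, 14:00-14:30, 15:00-21:00 (invert busy blocks within the working day).
Pita ∩ Elena: 09:00-14:00, 16:00-19:30.
Pita ∩ Elena ∩ Xiulan: 09:00-13:00, 17:00-19:30.
Pita ∩ Elena ∩ Xiulan ∩ Freya: 09:00-11:30, 18:00-19:30.
Pita ∩ Elena ∩ Xiulan ∩ Freya ∩ Sven: 09:00-11:30, 18:00-19:30.
Pita ∩ Elena ∩ Xiulan ∩ Freya ∩ Sven ∩ Vanya: 09:00-11:30, 18:00-19:30.
So the common availability across everyone is 09:00-11:30, 18:00-19:30.
The longest is 09:00-11:30 at 150 minutes.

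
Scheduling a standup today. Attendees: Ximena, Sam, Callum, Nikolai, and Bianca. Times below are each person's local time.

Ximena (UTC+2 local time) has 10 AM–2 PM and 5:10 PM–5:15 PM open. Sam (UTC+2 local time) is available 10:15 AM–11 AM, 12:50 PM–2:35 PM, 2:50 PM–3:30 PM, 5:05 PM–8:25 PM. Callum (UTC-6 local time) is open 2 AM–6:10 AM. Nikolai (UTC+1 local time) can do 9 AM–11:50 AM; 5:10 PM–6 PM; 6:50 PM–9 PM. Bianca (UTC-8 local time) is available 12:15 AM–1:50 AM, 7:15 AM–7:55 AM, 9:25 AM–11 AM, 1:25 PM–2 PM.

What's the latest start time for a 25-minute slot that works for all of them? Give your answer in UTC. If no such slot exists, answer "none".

08:35

Ximena in UTC: 08:00-12:00, 15:10-15:15 (subtract 2h to convert from UTC+2).
Sam in UTC: 08:15-09:00, 10:50-12:35, 12:50-13:30, 15:05-18:25 (subtract 2h to convert from UTC+2).
Callum in UTC: 08:00-12:10 (add 6h to convert from UTC-6).
Nikolai in UTC: 08:00-10:50, 16:10-17:00, 17:50-20:00 (subtract 1h to convert from UTC+1).
Bianca in UTC: 08:15-09:50, 15:15-15:55, 17:25-19:00, 21:25-22:00 (add 8h to convert from UTC-8).
Ximena ∩ Sam: 08:15-09:00, 10:50-12:00, 15:10-15:15.
Ximena ∩ Sam ∩ Callum: 08:15-09:00, 10:50-12:00.
Ximena ∩ Sam ∩ Callum ∩ Nikolai: 08:15-09:00.
Ximena ∩ Sam ∩ Callum ∩ Nikolai ∩ Bianca: 08:15-09:00.
The last common window of at least 25 minutes is 08:15-09:00; a 25-minute meeting can start as late as 08:35 and still end by 09:00.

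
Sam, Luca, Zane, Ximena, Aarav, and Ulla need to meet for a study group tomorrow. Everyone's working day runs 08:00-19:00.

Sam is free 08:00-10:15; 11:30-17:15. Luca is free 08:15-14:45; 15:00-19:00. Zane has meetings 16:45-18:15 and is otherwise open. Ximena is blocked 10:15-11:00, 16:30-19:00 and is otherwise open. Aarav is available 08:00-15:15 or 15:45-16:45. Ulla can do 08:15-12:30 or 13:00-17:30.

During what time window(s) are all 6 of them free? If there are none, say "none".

Sam free: 08:00-10:15, 11:30-17:15.
Luca free: 08:15-14:45, 15:00-19:00.
Zane free: 08:00-16:45, 18:15-19:00 (invert busy blocks within the working day).
Ximena free: 08:00-10:15, 11:00-16:30 (invert busy blocks within the working day).
Aarav free: 08:00-15:15, 15:45-16:45.
Ulla free: 08:15-12:30, 13:00-17:30.
Sam ∩ Luca: 08:15-10:15, 11:30-14:45, 15:00-17:15.
Sam ∩ Luca ∩ Zane: 08:15-10:15, 11:30-14:45, 15:00-16:45.
Sam ∩ Luca ∩ Zane ∩ Ximena: 08:15-10:15, 11:30-14:45, 15:00-16:30.
Sam ∩ Luca ∩ Zane ∩ Ximena ∩ Aarav: 08:15-10:15, 11:30-14:45, 15:00-15:15, 15:45-16:30.
Sam ∩ Luca ∩ Zane ∩ Ximena ∩ Aarav ∩ Ulla: 08:15-10:15, 11:30-12:30, 13:00-14:45, 15:00-15:15, 15:45-16:30.

08:15-10:15, 11:30-12:30, 13:00-14:45, 15:00-15:15, 15:45-16:30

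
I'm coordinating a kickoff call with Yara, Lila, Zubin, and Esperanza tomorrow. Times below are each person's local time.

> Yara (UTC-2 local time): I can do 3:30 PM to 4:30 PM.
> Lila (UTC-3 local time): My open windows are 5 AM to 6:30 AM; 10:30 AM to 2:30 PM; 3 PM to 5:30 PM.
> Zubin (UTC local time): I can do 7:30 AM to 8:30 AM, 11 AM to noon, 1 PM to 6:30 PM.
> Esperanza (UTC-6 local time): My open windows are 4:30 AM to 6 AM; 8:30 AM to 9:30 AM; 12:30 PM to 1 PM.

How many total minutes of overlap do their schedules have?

0

Yara in UTC: 17:30-18:30 (add 2h to convert from UTC-2).
Lila in UTC: 08:00-09:30, 13:30-17:30, 18:00-20:30 (add 3h to convert from UTC-3).
Zubin in UTC: 07:30-08:30, 11:00-12:00, 13:00-18:30.
Esperanza in UTC: 10:30-12:00, 14:30-15:30, 18:30-19:00 (add 6h to convert from UTC-6).
Yara ∩ Lila: 18:00-18:30.
Yara ∩ Lila ∩ Zubin: 18:00-18:30.
Yara ∩ Lila ∩ Zubin ∩ Esperanza: ∅.
There is no time when everyone is free.
There is no common window, so the total is 0 minutes.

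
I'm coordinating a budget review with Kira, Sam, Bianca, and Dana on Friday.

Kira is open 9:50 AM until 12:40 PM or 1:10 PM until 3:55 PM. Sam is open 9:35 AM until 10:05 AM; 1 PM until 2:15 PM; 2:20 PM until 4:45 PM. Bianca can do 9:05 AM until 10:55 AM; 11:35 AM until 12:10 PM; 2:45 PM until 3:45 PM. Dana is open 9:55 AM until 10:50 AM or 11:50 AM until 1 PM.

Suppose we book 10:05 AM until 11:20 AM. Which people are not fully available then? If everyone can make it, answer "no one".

Kira: free for 10:05-11:20. Sam: not fully free for 10:05-11:20. Bianca: not fully free for 10:05-11:20. Dana: not fully free for 10:05-11:20.

Bianca, Dana, Sam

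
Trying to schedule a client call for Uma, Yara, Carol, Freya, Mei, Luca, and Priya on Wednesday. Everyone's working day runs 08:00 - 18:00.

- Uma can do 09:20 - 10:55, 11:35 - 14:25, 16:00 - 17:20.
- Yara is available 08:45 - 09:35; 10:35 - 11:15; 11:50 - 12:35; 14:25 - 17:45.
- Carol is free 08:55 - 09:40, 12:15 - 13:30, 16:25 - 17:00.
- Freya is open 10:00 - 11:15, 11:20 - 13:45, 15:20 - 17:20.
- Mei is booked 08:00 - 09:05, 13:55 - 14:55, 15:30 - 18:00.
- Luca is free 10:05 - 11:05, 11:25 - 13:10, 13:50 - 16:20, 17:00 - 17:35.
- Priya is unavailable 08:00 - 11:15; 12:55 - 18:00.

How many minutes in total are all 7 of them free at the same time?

20

Uma free: 09:20-10:55, 11:35-14:25, 16:00-17:20.
Yara free: 08:45-09:35, 10:35-11:15, 11:50-12:35, 14:25-17:45.
Carol free: 08:55-09:40, 12:15-13:30, 16:25-17:00.
Freya free: 10:00-11:15, 11:20-13:45, 15:20-17:20.
Mei free: 09:05-13:55, 14:55-15:30 (invert busy blocks within the working day).
Luca free: 10:05-11:05, 11:25-13:10, 13:50-16:20, 17:00-17:35.
Priya free: 11:15-12:55 (invert busy blocks within the working day).
Uma ∩ Yara: 09:20-09:35, 10:35-10:55, 11:50-12:35, 16:00-17:20.
Uma ∩ Yara ∩ Carol: 09:20-09:35, 12:15-12:35, 16:25-17:00.
Uma ∩ Yara ∩ Carol ∩ Freya: 12:15-12:35, 16:25-17:00.
Uma ∩ Yara ∩ Carol ∩ Freya ∩ Mei: 12:15-12:35.
Uma ∩ Yara ∩ Carol ∩ Freya ∩ Mei ∩ Luca: 12:15-12:35.
Uma ∩ Yara ∩ Carol ∩ Freya ∩ Mei ∩ Luca ∩ Priya: 12:15-12:35.
Those are the intersection windows.
That's a single block of 20 minutes.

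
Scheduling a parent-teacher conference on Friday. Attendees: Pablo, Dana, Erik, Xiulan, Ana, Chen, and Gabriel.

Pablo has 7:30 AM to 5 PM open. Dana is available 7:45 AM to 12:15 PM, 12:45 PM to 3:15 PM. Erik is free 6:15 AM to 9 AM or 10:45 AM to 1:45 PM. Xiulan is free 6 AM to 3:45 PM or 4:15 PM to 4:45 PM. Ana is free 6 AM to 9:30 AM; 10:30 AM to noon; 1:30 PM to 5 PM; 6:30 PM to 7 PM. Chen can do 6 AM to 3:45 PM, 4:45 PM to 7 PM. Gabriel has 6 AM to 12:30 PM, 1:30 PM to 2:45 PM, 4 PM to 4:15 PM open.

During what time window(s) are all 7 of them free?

Pablo ∩ Dana: 07:45-12:15, 12:45-15:15.
Pablo ∩ Dana ∩ Erik: 07:45-09:00, 10:45-12:15, 12:45-13:45.
Pablo ∩ Dana ∩ Erik ∩ Xiulan: 07:45-09:00, 10:45-12:15, 12:45-13:45.
Pablo ∩ Dana ∩ Erik ∩ Xiulan ∩ Ana: 07:45-09:00, 10:45-12:00, 13:30-13:45.
Pablo ∩ Dana ∩ Erik ∩ Xiulan ∩ Ana ∩ Chen: 07:45-09:00, 10:45-12:00, 13:30-13:45.
Pablo ∩ Dana ∩ Erik ∩ Xiulan ∩ Ana ∩ Chen ∩ Gabriel: 07:45-09:00, 10:45-12:00, 13:30-13:45.
Those are the intersection windows.

07:45-09:00, 10:45-12:00, 13:30-13:45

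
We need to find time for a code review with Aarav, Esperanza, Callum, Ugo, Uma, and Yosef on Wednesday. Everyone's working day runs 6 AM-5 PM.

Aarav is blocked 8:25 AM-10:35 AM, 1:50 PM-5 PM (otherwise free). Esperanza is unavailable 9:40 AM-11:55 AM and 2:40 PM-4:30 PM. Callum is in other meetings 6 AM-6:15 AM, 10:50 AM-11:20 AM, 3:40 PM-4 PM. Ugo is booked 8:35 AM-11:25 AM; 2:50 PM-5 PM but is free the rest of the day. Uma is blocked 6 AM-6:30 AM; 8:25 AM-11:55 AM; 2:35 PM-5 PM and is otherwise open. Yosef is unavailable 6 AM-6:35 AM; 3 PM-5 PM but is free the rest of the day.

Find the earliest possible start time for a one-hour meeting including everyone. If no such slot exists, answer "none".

Aarav free: 06:00-08:25, 10:35-13:50 (invert busy blocks within the working day).
Esperanza free: 06:00-09:40, 11:55-14:40, 16:30-17:00 (invert busy blocks within the working day).
Callum free: 06:15-10:50, 11:20-15:40, 16:00-17:00 (invert busy blocks within the working day).
Ugo free: 06:00-08:35, 11:25-14:50 (invert busy blocks within the working day).
Uma free: 06:30-08:25, 11:55-14:35 (invert busy blocks within the working day).
Yosef free: 06:35-15:00 (invert busy blocks within the working day).
Aarav ∩ Esperanza: 06:00-08:25, 11:55-13:50.
Aarav ∩ Esperanza ∩ Callum: 06:15-08:25, 11:55-13:50.
Aarav ∩ Esperanza ∩ Callum ∩ Ugo: 06:15-08:25, 11:55-13:50.
Aarav ∩ Esperanza ∩ Callum ∩ Ugo ∩ Uma: 06:30-08:25, 11:55-13:50.
Aarav ∩ Esperanza ∩ Callum ∩ Ugo ∩ Uma ∩ Yosef: 06:35-08:25, 11:55-13:50.
The first common window of at least 60 minutes is 06:35-08:25, so the earliest start is 06:35.

06:35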